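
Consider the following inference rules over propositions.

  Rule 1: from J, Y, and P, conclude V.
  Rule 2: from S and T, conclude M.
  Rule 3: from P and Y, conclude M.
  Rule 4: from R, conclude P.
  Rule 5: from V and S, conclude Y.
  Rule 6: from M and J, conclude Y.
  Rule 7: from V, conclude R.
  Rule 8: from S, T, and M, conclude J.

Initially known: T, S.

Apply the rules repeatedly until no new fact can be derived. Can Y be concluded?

Yes

From S and T, Rule 2 gives M.
S, T, and M hold, so J follows (Rule 8).
M and J hold, so Y follows (Rule 6).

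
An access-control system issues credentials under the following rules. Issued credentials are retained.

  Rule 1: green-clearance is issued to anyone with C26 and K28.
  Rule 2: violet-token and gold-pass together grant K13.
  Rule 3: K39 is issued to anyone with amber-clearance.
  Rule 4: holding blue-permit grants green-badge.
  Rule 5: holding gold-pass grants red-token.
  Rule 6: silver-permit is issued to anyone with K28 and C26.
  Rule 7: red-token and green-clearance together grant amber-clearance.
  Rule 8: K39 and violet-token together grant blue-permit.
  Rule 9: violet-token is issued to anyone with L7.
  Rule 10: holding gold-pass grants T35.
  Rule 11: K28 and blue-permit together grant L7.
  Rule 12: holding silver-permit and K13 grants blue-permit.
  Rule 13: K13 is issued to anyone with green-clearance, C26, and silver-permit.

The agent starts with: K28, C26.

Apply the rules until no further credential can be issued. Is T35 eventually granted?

T35 would need gold-pass (Rule 10), but gold-pass is never granted.

No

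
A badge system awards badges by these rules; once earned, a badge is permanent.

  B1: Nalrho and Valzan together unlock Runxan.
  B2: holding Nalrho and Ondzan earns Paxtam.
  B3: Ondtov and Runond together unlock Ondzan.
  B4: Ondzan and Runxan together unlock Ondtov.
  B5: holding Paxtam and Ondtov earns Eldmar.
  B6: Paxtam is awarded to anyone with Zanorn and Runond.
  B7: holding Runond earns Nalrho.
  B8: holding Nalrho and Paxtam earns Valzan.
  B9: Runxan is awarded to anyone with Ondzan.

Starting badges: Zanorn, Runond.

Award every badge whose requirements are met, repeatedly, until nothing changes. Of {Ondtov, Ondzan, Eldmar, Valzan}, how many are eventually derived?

With Zanorn and Runond, Paxtam is earned (B6).
With Runond, Nalrho is earned (B7).
With Nalrho and Paxtam, Valzan is earned (B8).
Ondtov would need Ondzan and Runxan (B4), but Ondzan is never earned.
Ondzan would need Ondtov and Runond (B3), but Ondtov is never earned.
Eldmar would need Paxtam and Ondtov (B5), but Ondtov is never earned.
Valzan: reached.
Reached: Valzan — 1 of the 4.

1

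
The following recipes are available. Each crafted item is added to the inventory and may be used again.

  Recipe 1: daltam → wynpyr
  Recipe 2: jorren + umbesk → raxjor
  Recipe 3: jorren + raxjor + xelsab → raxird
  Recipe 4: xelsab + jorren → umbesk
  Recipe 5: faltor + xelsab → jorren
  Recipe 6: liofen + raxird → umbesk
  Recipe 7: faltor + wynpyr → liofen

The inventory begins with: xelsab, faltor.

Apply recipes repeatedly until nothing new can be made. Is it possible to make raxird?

Yes

faltor + xelsab → jorren (Recipe 5).
xelsab + jorren → umbesk (Recipe 4).
jorren + umbesk → raxjor (Recipe 2).
jorren + raxjor + xelsab → raxird (Recipe 3).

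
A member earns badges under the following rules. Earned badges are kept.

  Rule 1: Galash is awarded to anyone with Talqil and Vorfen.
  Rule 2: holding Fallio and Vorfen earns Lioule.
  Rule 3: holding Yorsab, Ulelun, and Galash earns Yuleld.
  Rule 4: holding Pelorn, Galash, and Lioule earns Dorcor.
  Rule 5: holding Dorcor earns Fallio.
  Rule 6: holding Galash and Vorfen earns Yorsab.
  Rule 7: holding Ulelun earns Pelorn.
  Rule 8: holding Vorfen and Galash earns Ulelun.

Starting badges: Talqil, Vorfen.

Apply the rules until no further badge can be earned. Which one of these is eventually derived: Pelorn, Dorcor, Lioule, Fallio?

Pelorn

With Talqil and Vorfen, Galash is earned (Rule 1).
With Vorfen and Galash, Ulelun is earned (Rule 8).
With Ulelun, Pelorn is earned (Rule 7).
Lioule would need Fallio and Vorfen (Rule 2), but Fallio is never earned. Fallio would need Dorcor (Rule 5), but Dorcor is never earned. Dorcor would need Pelorn, Galash, and Lioule (Rule 4), but Lioule is never earned.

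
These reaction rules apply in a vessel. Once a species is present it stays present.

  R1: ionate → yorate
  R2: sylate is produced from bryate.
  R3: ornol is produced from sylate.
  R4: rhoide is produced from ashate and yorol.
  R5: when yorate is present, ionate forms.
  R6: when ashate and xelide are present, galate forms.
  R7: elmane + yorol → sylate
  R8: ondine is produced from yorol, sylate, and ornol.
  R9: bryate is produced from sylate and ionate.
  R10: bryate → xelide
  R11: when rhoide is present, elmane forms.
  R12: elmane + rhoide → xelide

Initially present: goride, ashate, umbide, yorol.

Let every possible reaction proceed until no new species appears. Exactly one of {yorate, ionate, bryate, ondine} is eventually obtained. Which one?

ondine

ashate and yorol present → rhoide forms (R4).
rhoide present → elmane forms (R11).
elmane and yorol present → sylate forms (R7).
sylate present → ornol forms (R3).
yorol, sylate, and ornol present → ondine forms (R8).
ionate would need yorate (R5), but yorate never forms. bryate would need sylate and ionate (R9), but ionate never forms. yorate would need ionate (R1), but ionate never forms.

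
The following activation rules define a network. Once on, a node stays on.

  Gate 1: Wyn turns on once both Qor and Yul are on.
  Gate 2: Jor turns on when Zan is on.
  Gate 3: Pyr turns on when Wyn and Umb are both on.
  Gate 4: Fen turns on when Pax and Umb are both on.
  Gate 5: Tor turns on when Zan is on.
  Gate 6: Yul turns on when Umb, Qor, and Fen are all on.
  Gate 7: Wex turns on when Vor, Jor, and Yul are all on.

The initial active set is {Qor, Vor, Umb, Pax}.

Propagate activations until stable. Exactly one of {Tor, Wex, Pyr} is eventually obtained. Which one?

Pax and Umb are on, so Fen turns on (Gate 4).
Gate 6: Umb, Qor, and Fen on → Yul on.
Qor and Yul are on, so Wyn turns on (Gate 1).
Gate 3: Wyn and Umb on → Pyr on.
Wex would need Vor, Jor, and Yul (Gate 7), but Jor never turns on. Tor would need Zan (Gate 5), but Zan never turns on.

Pyr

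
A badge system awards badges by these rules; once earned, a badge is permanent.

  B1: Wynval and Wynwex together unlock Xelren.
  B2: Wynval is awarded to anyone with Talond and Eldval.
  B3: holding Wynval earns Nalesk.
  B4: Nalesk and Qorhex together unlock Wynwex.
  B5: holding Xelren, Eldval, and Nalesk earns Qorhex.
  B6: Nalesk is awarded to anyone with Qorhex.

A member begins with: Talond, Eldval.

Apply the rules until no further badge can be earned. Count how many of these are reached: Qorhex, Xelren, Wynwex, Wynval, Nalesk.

With Talond and Eldval, Wynval is earned (B2).
With Wynval, Nalesk is earned (B3).
Qorhex would need Xelren, Eldval, and Nalesk (B5), but Xelren is never earned.
Xelren would need Wynval and Wynwex (B1), but Wynwex is never earned.
Wynwex would need Nalesk and Qorhex (B4), but Qorhex is never earned.
Wynval: reached.
Nalesk: reached.
Reached: Wynval and Nalesk — 2 of the 5.

2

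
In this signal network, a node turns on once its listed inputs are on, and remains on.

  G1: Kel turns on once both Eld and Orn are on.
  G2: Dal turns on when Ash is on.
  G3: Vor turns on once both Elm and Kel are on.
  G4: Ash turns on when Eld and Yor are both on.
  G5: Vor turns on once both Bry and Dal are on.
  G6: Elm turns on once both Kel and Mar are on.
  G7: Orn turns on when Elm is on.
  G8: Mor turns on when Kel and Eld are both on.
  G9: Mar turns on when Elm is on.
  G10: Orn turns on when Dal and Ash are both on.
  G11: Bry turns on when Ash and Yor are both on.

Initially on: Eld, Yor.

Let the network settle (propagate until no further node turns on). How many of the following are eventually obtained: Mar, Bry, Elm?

Eld and Yor are on, so Ash turns on (G4).
Ash and Yor are on, so Bry turns on (G11).
Mar would need Elm (G9), but Elm never turns on.
Bry: reached.
Elm would need Kel and Mar (G6), but Mar never turns on.
Reached: Bry — 1 of the 3.

1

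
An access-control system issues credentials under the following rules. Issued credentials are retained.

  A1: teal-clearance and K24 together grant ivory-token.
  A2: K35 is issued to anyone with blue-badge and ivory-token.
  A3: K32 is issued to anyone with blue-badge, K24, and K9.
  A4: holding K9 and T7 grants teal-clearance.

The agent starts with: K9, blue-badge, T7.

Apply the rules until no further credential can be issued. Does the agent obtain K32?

No

K32 would need blue-badge, K24, and K9 (A3), but K24 is never granted.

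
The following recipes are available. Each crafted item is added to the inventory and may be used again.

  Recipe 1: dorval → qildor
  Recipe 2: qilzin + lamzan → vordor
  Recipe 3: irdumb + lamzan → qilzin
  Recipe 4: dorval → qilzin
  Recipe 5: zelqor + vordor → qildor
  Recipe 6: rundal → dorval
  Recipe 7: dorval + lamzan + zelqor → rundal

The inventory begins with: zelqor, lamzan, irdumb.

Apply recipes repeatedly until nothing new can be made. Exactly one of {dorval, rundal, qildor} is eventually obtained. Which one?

Using Recipe 3, irdumb and lamzan make qilzin.
qilzin + lamzan → vordor (Recipe 2).
Using Recipe 5, zelqor and vordor make qildor.
rundal would need dorval, lamzan, and zelqor (Recipe 7), but dorval is never obtained. dorval would need rundal (Recipe 6), but rundal is never obtained.

qildor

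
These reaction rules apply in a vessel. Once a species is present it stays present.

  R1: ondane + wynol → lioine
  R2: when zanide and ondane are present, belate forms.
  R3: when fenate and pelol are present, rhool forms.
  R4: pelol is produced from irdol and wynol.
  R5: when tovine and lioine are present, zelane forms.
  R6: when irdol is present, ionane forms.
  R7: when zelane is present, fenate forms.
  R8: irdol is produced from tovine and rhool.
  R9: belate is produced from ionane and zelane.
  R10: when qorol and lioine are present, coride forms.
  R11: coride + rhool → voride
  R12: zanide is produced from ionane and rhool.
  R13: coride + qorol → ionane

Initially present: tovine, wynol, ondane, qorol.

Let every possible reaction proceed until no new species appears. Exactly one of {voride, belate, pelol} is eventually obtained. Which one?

ondane and wynol present → lioine forms (R1).
qorol and lioine present → coride forms (R10).
tovine and lioine present → zelane forms (R5).
coride and qorol present → ionane forms (R13).
ionane and zelane present → belate forms (R9).
pelol would need irdol and wynol (R4), but irdol never forms. voride would need coride and rhool (R11), but rhool never forms.

belate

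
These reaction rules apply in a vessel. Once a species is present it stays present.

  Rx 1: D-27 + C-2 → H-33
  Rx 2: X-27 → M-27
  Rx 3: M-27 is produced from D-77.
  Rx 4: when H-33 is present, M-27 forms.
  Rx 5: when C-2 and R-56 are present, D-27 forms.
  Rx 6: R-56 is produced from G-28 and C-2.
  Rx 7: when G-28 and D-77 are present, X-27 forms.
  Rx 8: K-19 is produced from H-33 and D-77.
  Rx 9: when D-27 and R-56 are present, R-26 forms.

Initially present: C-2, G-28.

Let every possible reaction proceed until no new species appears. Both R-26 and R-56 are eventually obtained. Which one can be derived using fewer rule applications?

R-56: G-28 and C-2 present → R-56 forms (Rx 6). [1 rule application]
R-26: G-28 and C-2 present → R-56 forms (Rx 6). C-2 and R-56 present → D-27 forms (Rx 5). D-27 and R-56 present → R-26 forms (Rx 9). [3 rule applications]
R-56 needs fewer.

R-56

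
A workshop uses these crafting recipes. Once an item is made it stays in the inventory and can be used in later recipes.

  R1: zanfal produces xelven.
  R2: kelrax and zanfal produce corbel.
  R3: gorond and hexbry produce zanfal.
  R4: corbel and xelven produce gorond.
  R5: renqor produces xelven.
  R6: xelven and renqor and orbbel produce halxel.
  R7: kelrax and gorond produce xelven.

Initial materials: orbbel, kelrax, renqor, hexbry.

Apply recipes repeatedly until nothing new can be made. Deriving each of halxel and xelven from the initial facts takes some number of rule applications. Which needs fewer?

xelven: renqor → xelven (R5). [1 rule application]
halxel: Using R5, renqor makes xelven. xelven and renqor and orbbel → halxel (R6). [2 rule applications]
xelven needs fewer.

xelven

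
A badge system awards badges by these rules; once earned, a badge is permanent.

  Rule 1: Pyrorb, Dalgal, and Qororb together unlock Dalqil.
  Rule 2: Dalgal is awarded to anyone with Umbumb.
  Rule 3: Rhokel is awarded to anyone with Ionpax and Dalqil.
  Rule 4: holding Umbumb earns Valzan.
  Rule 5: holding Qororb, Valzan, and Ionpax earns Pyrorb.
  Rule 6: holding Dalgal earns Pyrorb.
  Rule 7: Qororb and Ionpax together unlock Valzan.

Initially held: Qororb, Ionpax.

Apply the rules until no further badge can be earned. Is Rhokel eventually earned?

No

Rhokel would need Ionpax and Dalqil (Rule 3), but Dalqil is never earned.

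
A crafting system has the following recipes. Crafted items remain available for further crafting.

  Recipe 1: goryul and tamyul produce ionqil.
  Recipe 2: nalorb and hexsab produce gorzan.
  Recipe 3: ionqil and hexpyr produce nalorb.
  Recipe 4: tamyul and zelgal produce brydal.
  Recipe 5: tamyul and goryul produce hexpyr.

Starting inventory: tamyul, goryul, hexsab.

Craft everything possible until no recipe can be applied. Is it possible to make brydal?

brydal would need tamyul and zelgal (Recipe 4), but zelgal is never obtained.

No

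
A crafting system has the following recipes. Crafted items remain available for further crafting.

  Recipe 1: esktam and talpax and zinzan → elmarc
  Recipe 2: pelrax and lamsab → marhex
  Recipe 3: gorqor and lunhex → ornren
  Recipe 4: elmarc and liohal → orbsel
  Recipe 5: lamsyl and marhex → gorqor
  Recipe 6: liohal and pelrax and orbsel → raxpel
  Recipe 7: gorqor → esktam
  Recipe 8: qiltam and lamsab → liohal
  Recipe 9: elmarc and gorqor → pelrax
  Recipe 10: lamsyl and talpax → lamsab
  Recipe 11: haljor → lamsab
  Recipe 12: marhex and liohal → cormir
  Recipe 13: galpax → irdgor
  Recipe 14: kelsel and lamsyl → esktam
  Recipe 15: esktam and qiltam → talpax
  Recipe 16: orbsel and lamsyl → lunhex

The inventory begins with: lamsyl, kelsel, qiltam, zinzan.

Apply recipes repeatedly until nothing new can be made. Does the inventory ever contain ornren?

ornren would need gorqor and lunhex (Recipe 3), but gorqor is never obtained.

No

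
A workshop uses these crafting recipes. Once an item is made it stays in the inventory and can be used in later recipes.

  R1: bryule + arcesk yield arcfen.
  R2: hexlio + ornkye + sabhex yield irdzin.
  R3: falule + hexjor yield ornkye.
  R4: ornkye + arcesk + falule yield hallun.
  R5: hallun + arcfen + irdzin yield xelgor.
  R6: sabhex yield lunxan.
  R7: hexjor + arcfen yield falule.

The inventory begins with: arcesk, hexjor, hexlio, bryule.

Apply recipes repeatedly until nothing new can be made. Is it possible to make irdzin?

irdzin would need hexlio, ornkye, and sabhex (R2), but sabhex is never obtained.

No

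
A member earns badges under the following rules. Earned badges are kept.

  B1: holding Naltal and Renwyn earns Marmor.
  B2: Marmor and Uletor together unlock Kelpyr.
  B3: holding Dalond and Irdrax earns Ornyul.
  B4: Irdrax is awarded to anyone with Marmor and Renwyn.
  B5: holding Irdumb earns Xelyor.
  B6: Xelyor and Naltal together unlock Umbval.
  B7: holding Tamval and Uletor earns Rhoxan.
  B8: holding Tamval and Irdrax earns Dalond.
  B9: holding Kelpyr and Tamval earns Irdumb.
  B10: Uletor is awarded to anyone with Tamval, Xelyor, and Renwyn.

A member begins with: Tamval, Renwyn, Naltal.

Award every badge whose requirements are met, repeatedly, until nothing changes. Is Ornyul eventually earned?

Yes

With Naltal and Renwyn, Marmor is earned (B1).
With Marmor and Renwyn, Irdrax is earned (B4).
With Tamval and Irdrax, Dalond is earned (B8).
With Dalond and Irdrax, Ornyul is earned (B3).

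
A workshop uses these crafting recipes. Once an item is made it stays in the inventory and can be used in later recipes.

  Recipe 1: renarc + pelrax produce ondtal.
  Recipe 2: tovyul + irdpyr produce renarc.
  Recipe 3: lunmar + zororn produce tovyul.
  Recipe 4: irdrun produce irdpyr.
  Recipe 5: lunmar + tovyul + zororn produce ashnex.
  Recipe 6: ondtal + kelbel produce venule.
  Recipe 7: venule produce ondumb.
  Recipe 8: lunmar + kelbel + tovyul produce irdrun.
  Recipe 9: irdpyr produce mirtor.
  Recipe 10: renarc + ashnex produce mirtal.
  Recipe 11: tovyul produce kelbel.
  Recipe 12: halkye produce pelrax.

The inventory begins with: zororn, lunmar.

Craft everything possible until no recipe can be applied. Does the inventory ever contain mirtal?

Yes

lunmar + zororn → tovyul (Recipe 3).
lunmar + tovyul + zororn → ashnex (Recipe 5).
Using Recipe 11, tovyul makes kelbel.
Using Recipe 8, lunmar, kelbel, and tovyul make irdrun.
Using Recipe 4, irdrun makes irdpyr.
tovyul + irdpyr → renarc (Recipe 2).
renarc + ashnex → mirtal (Recipe 10).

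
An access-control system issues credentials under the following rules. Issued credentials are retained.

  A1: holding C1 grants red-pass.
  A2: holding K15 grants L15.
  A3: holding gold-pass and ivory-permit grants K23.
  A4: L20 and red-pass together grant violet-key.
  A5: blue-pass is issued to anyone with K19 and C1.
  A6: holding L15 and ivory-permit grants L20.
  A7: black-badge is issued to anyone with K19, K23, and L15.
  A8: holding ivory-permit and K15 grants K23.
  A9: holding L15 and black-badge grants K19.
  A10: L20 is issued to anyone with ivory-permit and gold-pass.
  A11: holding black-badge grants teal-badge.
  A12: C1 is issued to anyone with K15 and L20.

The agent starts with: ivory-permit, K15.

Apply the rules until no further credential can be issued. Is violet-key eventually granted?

Holding K15 grants L15 (A2).
Holding L15 and ivory-permit grants L20 (A6).
Holding K15 and L20 grants C1 (A12).
Holding C1 grants red-pass (A1).
Holding L20 and red-pass grants violet-key (A4).

Yes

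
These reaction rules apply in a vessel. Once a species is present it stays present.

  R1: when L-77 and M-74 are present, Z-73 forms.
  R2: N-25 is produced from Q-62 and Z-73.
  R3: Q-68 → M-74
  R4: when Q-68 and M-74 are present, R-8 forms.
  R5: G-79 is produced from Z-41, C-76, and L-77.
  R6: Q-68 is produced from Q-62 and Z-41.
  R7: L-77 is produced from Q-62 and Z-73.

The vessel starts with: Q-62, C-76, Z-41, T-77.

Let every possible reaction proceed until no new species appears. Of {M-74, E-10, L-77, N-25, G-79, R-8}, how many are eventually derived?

2

Q-62 and Z-41 present → Q-68 forms (R6).
Q-68 present → M-74 forms (R3).
Q-68 and M-74 present → R-8 forms (R4).
M-74: reached.
No rule produces E-10, and it is not given.
L-77 would need Q-62 and Z-73 (R7), but Z-73 never forms.
N-25 would need Q-62 and Z-73 (R2), but Z-73 never forms.
G-79 would need Z-41, C-76, and L-77 (R5), but L-77 never forms.
R-8: reached.
Reached: M-74 and R-8 — 2 of the 6.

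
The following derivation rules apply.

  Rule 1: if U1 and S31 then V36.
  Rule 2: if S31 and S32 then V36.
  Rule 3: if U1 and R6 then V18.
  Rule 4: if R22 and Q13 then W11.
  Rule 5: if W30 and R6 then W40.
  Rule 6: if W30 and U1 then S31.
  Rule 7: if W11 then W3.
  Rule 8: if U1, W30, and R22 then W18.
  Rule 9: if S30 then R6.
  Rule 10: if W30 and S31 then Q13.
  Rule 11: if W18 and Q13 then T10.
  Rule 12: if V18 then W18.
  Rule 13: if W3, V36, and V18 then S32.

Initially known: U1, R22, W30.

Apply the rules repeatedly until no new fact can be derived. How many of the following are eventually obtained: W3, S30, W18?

From U1, W30, and R22, Rule 8 gives W18.
From W30 and U1, Rule 6 gives S31.
W30 and S31 hold, so Q13 follows (Rule 10).
From R22 and Q13, Rule 4 gives W11.
From W11, Rule 7 gives W3.
W3: reached.
No rule produces S30, and it is not given.
W18: reached.
Reached: W3 and W18 — 2 of the 3.

2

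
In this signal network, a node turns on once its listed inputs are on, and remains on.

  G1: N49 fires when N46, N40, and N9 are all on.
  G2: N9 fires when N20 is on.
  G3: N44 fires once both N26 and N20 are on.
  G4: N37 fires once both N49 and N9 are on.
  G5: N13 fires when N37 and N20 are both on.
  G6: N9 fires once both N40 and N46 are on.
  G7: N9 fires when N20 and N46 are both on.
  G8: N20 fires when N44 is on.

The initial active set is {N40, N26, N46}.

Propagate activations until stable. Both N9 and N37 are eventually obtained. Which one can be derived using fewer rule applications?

N9: N40 and N46 are on, so N9 fires (G6). [1 rule application]
N37: G6: N40 and N46 on → N9 on. G1: N46, N40, and N9 on → N49 on. N49 and N9 are on, so N37 fires (G4). [3 rule applications]
N9 needs fewer.

N9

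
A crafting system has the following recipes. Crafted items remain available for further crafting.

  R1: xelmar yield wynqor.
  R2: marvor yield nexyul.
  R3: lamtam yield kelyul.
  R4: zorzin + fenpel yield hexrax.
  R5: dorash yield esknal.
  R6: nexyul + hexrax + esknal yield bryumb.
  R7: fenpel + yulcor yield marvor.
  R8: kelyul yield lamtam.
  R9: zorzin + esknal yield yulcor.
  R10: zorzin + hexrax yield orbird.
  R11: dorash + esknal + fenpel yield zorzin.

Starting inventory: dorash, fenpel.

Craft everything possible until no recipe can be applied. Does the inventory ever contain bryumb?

dorash → esknal (R5).
Using R11, dorash, esknal, and fenpel make zorzin.
Using R4, zorzin and fenpel make hexrax.
zorzin + esknal → yulcor (R9).
fenpel + yulcor → marvor (R7).
Using R2, marvor makes nexyul.
nexyul + hexrax + esknal → bryumb (R6).

Yes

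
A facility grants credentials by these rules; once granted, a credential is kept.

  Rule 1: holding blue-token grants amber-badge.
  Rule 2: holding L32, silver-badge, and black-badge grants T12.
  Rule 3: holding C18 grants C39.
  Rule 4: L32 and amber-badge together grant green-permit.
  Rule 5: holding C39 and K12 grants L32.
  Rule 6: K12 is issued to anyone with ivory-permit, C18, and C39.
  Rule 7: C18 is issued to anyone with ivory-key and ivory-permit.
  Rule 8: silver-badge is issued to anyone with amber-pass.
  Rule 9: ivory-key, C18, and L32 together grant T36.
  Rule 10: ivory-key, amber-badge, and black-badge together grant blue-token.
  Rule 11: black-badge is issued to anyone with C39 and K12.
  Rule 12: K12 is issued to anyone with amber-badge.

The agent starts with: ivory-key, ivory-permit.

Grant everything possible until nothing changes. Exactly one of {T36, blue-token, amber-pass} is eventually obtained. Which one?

Holding ivory-key and ivory-permit grants C18 (Rule 7).
Holding C18 grants C39 (Rule 3).
Holding ivory-permit, C18, and C39 grants K12 (Rule 6).
Holding C39 and K12 grants L32 (Rule 5).
Holding ivory-key, C18, and L32 grants T36 (Rule 9).
blue-token would need ivory-key, amber-badge, and black-badge (Rule 10), but amber-badge is never granted. No rule produces amber-pass, and it is not given.

T36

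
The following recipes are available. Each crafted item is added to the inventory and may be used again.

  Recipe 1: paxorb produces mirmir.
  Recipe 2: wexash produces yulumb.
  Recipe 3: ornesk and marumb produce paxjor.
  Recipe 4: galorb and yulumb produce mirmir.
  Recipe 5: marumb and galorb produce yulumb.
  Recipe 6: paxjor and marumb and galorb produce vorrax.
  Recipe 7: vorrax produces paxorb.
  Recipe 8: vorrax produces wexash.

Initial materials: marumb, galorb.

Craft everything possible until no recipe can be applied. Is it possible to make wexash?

wexash would need vorrax (Recipe 8), but vorrax is never obtained.

No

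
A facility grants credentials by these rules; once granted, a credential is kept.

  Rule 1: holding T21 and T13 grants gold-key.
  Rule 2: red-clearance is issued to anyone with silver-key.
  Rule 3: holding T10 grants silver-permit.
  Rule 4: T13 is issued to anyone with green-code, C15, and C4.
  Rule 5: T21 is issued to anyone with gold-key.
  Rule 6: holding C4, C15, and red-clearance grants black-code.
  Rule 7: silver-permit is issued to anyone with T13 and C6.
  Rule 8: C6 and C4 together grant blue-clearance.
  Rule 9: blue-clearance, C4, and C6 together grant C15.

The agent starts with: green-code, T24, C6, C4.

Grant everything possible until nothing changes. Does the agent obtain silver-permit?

Yes

Holding C6 and C4 grants blue-clearance (Rule 8).
Holding blue-clearance, C4, and C6 grants C15 (Rule 9).
Holding green-code, C15, and C4 grants T13 (Rule 4).
Holding T13 and C6 grants silver-permit (Rule 7).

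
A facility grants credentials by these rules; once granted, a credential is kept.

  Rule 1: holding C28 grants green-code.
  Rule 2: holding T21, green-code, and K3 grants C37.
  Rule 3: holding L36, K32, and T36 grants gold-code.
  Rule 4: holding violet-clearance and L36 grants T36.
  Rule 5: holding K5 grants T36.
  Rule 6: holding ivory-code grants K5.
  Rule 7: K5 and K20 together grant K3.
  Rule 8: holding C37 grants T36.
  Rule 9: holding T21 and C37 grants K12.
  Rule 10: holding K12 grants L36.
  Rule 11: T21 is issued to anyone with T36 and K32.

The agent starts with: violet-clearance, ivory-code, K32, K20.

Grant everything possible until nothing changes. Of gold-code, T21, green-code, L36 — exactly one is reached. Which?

Holding ivory-code grants K5 (Rule 6).
Holding K5 grants T36 (Rule 5).
Holding T36 and K32 grants T21 (Rule 11).
gold-code would need L36, K32, and T36 (Rule 3), but L36 is never granted. L36 would need K12 (Rule 10), but K12 is never granted. green-code would need C28 (Rule 1), but C28 is never granted.

T21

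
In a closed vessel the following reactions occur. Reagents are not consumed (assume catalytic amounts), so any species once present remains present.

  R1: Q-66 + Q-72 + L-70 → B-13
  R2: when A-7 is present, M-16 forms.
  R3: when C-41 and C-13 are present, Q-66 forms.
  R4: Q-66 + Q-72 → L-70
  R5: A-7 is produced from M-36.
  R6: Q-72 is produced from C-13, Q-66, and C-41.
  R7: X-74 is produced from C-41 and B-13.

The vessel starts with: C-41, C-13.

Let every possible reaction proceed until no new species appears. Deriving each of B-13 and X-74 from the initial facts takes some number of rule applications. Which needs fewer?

B-13: C-41 and C-13 present → Q-66 forms (R3). C-13, Q-66, and C-41 present → Q-72 forms (R6). Q-66 and Q-72 present → L-70 forms (R4). Q-66, Q-72, and L-70 present → B-13 forms (R1). [4 rule applications]
X-74: C-41 and C-13 present → Q-66 forms (R3). C-13, Q-66, and C-41 present → Q-72 forms (R6). Q-66 and Q-72 present → L-70 forms (R4). Q-66, Q-72, and L-70 present → B-13 forms (R1). C-41 and B-13 present → X-74 forms (R7). [5 rule applications]
B-13 needs fewer.

B-13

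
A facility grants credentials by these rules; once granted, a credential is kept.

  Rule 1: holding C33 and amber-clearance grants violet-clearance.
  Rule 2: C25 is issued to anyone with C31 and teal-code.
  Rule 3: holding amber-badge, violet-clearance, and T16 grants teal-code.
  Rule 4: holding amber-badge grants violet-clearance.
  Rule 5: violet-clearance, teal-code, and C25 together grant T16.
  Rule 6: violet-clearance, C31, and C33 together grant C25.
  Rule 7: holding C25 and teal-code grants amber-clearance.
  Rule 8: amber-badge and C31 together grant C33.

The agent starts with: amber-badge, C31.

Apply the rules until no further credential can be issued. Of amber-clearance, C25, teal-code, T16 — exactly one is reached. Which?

Holding amber-badge and C31 grants C33 (Rule 8).
Holding amber-badge grants violet-clearance (Rule 4).
Holding violet-clearance, C31, and C33 grants C25 (Rule 6).
T16 would need violet-clearance, teal-code, and C25 (Rule 5), but teal-code is never granted. teal-code would need amber-badge, violet-clearance, and T16 (Rule 3), but T16 is never granted. amber-clearance would need C25 and teal-code (Rule 7), but teal-code is never granted.

C25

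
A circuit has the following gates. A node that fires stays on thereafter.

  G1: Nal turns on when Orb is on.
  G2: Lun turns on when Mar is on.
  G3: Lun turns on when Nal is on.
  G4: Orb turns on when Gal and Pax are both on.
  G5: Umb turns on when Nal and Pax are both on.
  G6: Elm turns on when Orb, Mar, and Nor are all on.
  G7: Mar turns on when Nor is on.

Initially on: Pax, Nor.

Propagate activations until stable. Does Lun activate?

Yes

G7: Nor on → Mar on.
G2: Mar on → Lun on.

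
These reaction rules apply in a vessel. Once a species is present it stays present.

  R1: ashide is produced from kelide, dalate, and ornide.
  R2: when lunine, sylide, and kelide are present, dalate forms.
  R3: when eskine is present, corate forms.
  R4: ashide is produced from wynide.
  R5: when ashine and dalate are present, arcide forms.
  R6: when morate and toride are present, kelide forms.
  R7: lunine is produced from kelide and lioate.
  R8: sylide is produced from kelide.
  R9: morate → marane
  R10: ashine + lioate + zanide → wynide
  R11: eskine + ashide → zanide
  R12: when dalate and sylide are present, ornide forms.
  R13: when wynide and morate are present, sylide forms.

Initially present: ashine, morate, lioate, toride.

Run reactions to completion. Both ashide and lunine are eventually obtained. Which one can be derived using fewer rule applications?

lunine: morate and toride present → kelide forms (R6). kelide and lioate present → lunine forms (R7). [2 rule applications]
ashide: morate and toride present → kelide forms (R6). kelide and lioate present → lunine forms (R7). kelide present → sylide forms (R8). lunine, sylide, and kelide present → dalate forms (R2). dalate and sylide present → ornide forms (R12). kelide, dalate, and ornide present → ashide forms (R1). [6 rule applications]
lunine needs fewer.

lunine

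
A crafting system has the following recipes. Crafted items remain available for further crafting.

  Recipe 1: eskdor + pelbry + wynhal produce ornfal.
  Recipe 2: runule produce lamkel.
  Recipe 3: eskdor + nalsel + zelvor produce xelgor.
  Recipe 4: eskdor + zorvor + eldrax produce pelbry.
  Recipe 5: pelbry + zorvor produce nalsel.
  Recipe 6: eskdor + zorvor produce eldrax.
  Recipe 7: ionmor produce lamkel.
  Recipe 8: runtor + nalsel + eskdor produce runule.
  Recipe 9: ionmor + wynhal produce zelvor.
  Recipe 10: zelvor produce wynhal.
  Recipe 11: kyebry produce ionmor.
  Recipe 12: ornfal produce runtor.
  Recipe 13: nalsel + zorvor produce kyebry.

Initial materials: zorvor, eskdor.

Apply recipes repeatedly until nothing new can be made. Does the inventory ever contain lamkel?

Using Recipe 6, eskdor and zorvor make eldrax.
Using Recipe 4, eskdor, zorvor, and eldrax make pelbry.
Using Recipe 5, pelbry and zorvor make nalsel.
Using Recipe 13, nalsel and zorvor make kyebry.
Using Recipe 11, kyebry makes ionmor.
ionmor → lamkel (Recipe 7).

Yes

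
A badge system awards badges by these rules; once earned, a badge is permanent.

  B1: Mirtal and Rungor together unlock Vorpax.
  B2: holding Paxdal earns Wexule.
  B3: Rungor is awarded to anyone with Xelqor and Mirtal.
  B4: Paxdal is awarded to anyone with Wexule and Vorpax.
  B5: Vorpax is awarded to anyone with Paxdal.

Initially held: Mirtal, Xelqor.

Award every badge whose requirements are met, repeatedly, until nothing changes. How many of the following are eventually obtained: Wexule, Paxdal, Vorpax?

1

With Xelqor and Mirtal, Rungor is earned (B3).
With Mirtal and Rungor, Vorpax is earned (B1).
Wexule would need Paxdal (B2), but Paxdal is never earned.
Paxdal would need Wexule and Vorpax (B4), but Wexule is never earned.
Vorpax: reached.
Reached: Vorpax — 1 of the 3.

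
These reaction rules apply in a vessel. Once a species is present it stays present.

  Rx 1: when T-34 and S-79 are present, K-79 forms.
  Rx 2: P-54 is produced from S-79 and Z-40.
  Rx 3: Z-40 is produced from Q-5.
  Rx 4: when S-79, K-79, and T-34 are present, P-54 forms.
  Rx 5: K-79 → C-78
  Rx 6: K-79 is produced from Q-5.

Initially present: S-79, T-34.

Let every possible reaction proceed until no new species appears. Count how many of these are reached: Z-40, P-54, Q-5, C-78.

T-34 and S-79 present → K-79 forms (Rx 1).
S-79, K-79, and T-34 present → P-54 forms (Rx 4).
K-79 present → C-78 forms (Rx 5).
Z-40 would need Q-5 (Rx 3), but Q-5 never forms.
P-54: reached.
No rule produces Q-5, and it is not given.
C-78: reached.
Reached: P-54 and C-78 — 2 of the 4.

2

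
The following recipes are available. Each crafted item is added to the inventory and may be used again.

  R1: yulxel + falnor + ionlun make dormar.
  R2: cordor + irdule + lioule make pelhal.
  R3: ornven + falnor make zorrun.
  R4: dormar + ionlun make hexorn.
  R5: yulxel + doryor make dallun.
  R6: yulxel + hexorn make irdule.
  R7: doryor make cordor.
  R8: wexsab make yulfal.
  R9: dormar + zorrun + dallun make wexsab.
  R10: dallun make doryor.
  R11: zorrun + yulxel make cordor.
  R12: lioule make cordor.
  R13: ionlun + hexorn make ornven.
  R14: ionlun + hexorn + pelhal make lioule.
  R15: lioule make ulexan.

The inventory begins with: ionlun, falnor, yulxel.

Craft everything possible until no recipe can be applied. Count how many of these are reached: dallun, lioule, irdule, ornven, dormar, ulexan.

yulxel + falnor + ionlun → dormar (R1).
Using R4, dormar and ionlun make hexorn.
yulxel + hexorn → irdule (R6).
ionlun + hexorn → ornven (R13).
dallun would need yulxel and doryor (R5), but doryor is never obtained.
lioule would need ionlun, hexorn, and pelhal (R14), but pelhal is never obtained.
irdule: reached.
ornven: reached.
dormar: reached.
ulexan would need lioule (R15), but lioule is never obtained.
Reached: irdule, ornven, and dormar — 3 of the 6.

3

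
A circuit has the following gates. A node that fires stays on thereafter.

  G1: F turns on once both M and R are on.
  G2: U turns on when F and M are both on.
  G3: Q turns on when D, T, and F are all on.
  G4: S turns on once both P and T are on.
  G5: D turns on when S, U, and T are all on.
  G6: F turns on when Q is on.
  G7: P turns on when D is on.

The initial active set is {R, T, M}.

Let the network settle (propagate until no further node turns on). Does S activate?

No

S would need P and T (G4), but P never turns on.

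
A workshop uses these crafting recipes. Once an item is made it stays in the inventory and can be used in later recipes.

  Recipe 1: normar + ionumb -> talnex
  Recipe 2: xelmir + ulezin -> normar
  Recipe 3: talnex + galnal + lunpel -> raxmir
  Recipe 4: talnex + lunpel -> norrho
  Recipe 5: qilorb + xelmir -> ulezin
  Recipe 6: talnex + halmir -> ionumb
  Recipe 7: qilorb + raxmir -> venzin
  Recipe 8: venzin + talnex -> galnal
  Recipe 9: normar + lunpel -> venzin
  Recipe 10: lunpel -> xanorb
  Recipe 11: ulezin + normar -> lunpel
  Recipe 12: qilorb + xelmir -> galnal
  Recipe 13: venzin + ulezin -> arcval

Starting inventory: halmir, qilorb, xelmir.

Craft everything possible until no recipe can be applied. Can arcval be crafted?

Yes

Using Recipe 5, qilorb and xelmir make ulezin.
xelmir + ulezin -> normar (Recipe 2).
Using Recipe 11, ulezin and normar make lunpel.
Using Recipe 9, normar and lunpel make venzin.
venzin + ulezin -> arcval (Recipe 13).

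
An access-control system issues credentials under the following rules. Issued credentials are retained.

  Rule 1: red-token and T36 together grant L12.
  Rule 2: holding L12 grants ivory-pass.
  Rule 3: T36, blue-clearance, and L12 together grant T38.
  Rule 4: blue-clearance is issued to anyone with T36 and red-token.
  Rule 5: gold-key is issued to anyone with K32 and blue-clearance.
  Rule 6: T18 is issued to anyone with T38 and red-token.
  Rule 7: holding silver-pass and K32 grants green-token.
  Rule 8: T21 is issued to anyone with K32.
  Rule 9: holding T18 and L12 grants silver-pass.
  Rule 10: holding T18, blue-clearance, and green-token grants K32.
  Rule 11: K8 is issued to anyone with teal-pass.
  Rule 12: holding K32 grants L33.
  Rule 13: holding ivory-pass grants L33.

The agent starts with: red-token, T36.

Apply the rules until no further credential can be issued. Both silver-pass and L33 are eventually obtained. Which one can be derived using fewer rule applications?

L33: Holding red-token and T36 grants L12 (Rule 1). Holding L12 grants ivory-pass (Rule 2). Holding ivory-pass grants L33 (Rule 13). [3 rule applications]
silver-pass: Holding red-token and T36 grants L12 (Rule 1). Holding T36 and red-token grants blue-clearance (Rule 4). Holding T36, blue-clearance, and L12 grants T38 (Rule 3). Holding T38 and red-token grants T18 (Rule 6). Holding T18 and L12 grants silver-pass (Rule 9). [5 rule applications]
L33 needs fewer.

L33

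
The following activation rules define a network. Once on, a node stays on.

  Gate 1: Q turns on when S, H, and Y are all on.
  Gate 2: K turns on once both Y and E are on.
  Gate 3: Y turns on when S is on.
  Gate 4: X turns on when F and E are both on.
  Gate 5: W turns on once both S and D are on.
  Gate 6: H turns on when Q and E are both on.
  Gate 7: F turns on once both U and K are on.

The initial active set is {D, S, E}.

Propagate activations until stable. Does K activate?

S is on, so Y turns on (Gate 3).
Y and E are on, so K turns on (Gate 2).

Yes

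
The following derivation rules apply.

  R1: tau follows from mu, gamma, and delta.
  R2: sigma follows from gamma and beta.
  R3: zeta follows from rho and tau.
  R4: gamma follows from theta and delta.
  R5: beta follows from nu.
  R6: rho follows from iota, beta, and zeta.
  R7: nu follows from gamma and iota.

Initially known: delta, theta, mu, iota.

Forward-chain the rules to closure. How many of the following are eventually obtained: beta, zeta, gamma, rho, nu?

3

From theta and delta, R4 gives gamma.
gamma and iota hold, so nu follows (R7).
nu holds, so beta follows (R5).
beta: reached.
zeta would need rho and tau (R3), but rho is never established.
gamma: reached.
rho would need iota, beta, and zeta (R6), but zeta is never established.
nu: reached.
Reached: beta, gamma, and nu — 3 of the 5.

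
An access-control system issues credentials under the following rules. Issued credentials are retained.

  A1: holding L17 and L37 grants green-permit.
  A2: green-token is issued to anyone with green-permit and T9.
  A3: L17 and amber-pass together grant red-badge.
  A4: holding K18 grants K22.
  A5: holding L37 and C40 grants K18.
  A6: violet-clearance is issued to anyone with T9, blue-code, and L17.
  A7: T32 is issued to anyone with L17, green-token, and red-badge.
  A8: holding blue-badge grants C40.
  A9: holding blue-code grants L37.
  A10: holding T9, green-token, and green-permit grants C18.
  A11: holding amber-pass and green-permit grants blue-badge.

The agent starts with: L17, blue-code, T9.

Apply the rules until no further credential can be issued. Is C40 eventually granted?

No

C40 would need blue-badge (A8), but blue-badge is never granted.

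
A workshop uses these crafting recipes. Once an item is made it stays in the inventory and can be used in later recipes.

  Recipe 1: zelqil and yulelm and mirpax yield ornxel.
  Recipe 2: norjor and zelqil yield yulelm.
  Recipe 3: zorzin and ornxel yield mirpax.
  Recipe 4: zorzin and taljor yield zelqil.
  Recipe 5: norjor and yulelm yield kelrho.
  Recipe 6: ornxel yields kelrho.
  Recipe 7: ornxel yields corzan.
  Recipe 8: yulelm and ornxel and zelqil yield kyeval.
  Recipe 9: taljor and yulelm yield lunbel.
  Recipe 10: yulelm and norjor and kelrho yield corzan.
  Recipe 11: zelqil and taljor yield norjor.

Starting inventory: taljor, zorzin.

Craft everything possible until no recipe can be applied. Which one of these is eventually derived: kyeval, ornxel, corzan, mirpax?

zorzin and taljor → zelqil (Recipe 4).
Using Recipe 11, zelqil and taljor make norjor.
norjor and zelqil → yulelm (Recipe 2).
Using Recipe 5, norjor and yulelm make kelrho.
yulelm and norjor and kelrho → corzan (Recipe 10).
ornxel would need zelqil, yulelm, and mirpax (Recipe 1), but mirpax is never obtained. kyeval would need yulelm, ornxel, and zelqil (Recipe 8), but ornxel is never obtained. mirpax would need zorzin and ornxel (Recipe 3), but ornxel is never obtained.

corzan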